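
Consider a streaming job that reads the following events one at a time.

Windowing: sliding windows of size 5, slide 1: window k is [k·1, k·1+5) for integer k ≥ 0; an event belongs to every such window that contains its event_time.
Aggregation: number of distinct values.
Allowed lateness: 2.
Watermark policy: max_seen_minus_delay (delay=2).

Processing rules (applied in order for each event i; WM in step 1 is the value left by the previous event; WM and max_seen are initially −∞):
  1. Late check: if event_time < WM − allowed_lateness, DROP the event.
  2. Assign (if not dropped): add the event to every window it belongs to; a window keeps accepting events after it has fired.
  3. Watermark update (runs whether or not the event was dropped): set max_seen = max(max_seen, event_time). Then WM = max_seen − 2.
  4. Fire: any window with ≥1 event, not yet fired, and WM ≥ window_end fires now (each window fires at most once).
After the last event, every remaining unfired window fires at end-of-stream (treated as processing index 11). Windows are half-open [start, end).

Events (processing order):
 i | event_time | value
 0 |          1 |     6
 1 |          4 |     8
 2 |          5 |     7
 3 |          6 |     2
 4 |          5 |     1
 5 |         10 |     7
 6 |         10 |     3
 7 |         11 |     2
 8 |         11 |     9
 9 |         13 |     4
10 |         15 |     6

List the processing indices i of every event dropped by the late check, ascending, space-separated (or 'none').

i=0 t=1 v=6: → [1,6),[0,5); WM=-1
i=1 t=4 v=8: → [4,9),[3,8),[2,7),[1,6),[0,5); WM=2
i=2 t=5 v=7: → [5,10),[4,9),[3,8),[2,7),[1,6); WM=3
i=3 t=6 v=2: → [6,11),[5,10),[4,9),[3,8),[2,7); WM=4
i=4 t=5 v=1: → [5,10),[4,9),[3,8),[2,7),[1,6); WM=4
i=5 t=10 v=7: → [10,15),[9,14),[8,13),[7,12),[6,11); WM=8; [0,5) fires=2 [1,6) fires=4 [2,7) fires=4 [3,8) fires=4
i=6 t=10 v=3: → [10,15),[9,14),[8,13),[7,12),[6,11); WM=8
i=7 t=11 v=2: → [11,16),[10,15),[9,14),[8,13),[7,12); WM=9; [4,9) fires=4
i=8 t=11 v=9: → [11,16),[10,15),[9,14),[8,13),[7,12); WM=9
i=9 t=13 v=4: → [13,18),[12,17),[11,16),[10,15),[9,14); WM=11; [5,10) fires=3 [6,11) fires=3
i=10 t=15 v=6: → [15,20),[14,19),[13,18),[12,17),[11,16); WM=13; [7,12) fires=4 [8,13) fires=4

none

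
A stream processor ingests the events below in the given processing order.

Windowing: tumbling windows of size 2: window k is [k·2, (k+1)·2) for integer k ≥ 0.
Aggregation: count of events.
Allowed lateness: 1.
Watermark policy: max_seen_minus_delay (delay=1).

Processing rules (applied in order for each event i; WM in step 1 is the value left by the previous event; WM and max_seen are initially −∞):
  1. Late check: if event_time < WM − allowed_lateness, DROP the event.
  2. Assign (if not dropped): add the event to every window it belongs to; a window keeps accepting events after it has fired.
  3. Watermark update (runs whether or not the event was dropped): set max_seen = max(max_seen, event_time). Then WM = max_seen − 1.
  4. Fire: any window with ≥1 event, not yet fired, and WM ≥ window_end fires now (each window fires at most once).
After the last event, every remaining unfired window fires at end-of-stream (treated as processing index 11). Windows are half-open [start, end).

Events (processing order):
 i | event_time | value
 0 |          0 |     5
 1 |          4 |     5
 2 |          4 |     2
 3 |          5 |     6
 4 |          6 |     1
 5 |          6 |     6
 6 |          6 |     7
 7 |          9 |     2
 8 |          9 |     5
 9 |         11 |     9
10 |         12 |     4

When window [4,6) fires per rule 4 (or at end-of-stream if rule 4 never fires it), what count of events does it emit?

3

i=0 t=0 v=5: → [0,2); WM=-1
i=1 t=4 v=5: → [4,6); WM=3; [0,2) fires=1
i=2 t=4 v=2: → [4,6); WM=3
i=3 t=5 v=6: → [4,6); WM=4
i=4 t=6 v=1: → [6,8); WM=5
i=5 t=6 v=6: → [6,8); WM=5
i=6 t=6 v=7: → [6,8); WM=5
i=7 t=9 v=2: → [8,10); WM=8; [4,6) fires=3 [6,8) fires=3
i=8 t=9 v=5: → [8,10); WM=8
i=9 t=11 v=9: → [10,12); WM=10; [8,10) fires=2
i=10 t=12 v=4: → [12,14); WM=11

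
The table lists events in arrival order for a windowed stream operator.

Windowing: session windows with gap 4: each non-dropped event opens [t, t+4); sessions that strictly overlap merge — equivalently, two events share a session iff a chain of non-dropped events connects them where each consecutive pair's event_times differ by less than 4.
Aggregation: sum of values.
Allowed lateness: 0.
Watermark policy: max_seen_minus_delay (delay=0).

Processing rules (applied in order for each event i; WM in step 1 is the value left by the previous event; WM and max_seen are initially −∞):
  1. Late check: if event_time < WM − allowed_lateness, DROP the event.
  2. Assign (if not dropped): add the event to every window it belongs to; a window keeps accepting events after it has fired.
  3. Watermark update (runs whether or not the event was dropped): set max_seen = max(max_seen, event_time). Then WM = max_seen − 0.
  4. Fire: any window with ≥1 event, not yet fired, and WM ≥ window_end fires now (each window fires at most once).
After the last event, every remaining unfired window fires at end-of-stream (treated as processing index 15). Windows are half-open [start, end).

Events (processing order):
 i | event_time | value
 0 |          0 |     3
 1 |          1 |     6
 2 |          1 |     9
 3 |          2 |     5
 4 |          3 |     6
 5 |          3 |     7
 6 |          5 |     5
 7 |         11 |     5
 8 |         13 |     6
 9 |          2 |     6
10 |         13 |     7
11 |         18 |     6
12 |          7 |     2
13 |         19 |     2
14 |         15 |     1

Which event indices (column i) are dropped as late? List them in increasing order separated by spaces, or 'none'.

i=0 t=0 v=3: → [0,4); WM=0
i=1 t=1 v=6: → [0,5); WM=1
i=2 t=1 v=9: → [0,5); WM=1
i=3 t=2 v=5: → [0,6); WM=2
i=4 t=3 v=6: → [0,7); WM=3
i=5 t=3 v=7: → [0,7); WM=3
i=6 t=5 v=5: → [0,9); WM=5
i=7 t=11 v=5: → [11,15); WM=11
i=8 t=13 v=6: → [11,17); WM=13
i=9 t=2 v=6: DROP (t<13-0); WM=13
i=10 t=13 v=7: → [11,17); WM=13
i=11 t=18 v=6: → [18,22); WM=18
i=12 t=7 v=2: DROP (t<18-0); WM=18
i=13 t=19 v=2: → [18,23); WM=19
i=14 t=15 v=1: DROP (t<19-0); WM=19

9 12 14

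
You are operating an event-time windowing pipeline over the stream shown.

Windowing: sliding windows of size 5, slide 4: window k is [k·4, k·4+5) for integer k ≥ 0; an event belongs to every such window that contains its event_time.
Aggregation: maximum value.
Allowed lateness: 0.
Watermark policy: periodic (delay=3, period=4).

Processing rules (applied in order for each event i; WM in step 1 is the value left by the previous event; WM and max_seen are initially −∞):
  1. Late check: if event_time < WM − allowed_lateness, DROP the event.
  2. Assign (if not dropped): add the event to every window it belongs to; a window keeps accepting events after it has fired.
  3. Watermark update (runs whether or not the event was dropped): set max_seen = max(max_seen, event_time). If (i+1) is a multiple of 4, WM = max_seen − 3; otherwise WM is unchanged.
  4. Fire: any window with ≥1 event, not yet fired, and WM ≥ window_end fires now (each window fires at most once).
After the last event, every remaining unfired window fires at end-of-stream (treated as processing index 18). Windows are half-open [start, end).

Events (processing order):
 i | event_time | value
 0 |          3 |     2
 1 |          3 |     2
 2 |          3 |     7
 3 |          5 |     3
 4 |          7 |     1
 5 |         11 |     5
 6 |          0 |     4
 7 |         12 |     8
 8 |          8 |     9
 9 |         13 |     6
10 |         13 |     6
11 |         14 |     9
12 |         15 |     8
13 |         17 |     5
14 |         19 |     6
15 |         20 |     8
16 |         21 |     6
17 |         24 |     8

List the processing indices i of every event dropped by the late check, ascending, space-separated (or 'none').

6 8

i=0 t=3 v=2: → [0,5); WM=−∞
i=1 t=3 v=2: → [0,5); WM=−∞
i=2 t=3 v=7: → [0,5); WM=−∞
i=3 t=5 v=3: → [4,9); WM=2
i=4 t=7 v=1: → [4,9); WM=2
i=5 t=11 v=5: → [8,13); WM=2
i=6 t=0 v=4: DROP (t<2-0); WM=2
i=7 t=12 v=8: → [12,17),[8,13); WM=9; [0,5) fires=7 [4,9) fires=3
i=8 t=8 v=9: DROP (t<9-0); WM=9
i=9 t=13 v=6: → [12,17); WM=9
i=10 t=13 v=6: → [12,17); WM=9
i=11 t=14 v=9: → [12,17); WM=11
i=12 t=15 v=8: → [12,17); WM=11
i=13 t=17 v=5: → [16,21); WM=11
i=14 t=19 v=6: → [16,21); WM=11
i=15 t=20 v=8: → [20,25),[16,21); WM=17; [8,13) fires=8 [12,17) fires=9
i=16 t=21 v=6: → [20,25); WM=17
i=17 t=24 v=8: → [24,29),[20,25); WM=17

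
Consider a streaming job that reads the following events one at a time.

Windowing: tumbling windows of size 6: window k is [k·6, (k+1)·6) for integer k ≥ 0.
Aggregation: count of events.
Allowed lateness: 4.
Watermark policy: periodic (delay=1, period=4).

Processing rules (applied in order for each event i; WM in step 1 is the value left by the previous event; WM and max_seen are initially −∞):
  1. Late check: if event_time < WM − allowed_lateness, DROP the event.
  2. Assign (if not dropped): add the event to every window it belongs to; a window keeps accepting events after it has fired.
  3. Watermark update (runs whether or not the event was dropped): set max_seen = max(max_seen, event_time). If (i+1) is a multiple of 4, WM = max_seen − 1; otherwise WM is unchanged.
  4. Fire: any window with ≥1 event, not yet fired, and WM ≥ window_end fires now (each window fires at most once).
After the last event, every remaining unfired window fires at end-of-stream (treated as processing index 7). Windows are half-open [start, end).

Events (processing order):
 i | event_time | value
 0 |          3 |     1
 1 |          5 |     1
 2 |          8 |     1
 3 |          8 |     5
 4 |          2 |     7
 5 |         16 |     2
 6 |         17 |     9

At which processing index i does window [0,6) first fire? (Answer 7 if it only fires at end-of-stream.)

3

i=0 t=3 v=1: → [0,6); WM=−∞
i=1 t=5 v=1: → [0,6); WM=−∞
i=2 t=8 v=1: → [6,12); WM=−∞
i=3 t=8 v=5: → [6,12); WM=7; [0,6) fires=2
i=4 t=2 v=7: DROP (t<7-4); WM=7
i=5 t=16 v=2: → [12,18); WM=7
i=6 t=17 v=9: → [12,18); WM=7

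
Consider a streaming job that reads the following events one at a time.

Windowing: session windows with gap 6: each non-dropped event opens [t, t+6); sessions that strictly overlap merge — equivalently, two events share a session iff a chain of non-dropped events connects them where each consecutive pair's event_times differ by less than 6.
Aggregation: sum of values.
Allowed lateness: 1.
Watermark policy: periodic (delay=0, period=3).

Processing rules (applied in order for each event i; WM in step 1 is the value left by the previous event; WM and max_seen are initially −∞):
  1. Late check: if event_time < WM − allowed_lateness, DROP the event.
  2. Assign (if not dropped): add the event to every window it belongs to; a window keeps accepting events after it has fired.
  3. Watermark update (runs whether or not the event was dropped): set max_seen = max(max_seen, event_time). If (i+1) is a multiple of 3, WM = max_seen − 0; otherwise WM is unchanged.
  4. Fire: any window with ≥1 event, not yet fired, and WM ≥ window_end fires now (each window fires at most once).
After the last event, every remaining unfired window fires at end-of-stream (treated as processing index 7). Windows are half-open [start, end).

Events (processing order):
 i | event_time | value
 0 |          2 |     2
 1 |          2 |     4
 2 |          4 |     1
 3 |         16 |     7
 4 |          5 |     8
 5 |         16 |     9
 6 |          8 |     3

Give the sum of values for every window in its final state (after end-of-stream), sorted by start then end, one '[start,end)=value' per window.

[2,11)=15 [16,22)=16

i=0 t=2 v=2: → [2,8); WM=−∞
i=1 t=2 v=4: → [2,8); WM=−∞
i=2 t=4 v=1: → [2,10); WM=4
i=3 t=16 v=7: → [16,22); WM=4
i=4 t=5 v=8: → [2,11); WM=4
i=5 t=16 v=9: → [16,22); WM=16
i=6 t=8 v=3: DROP (t<16-1); WM=16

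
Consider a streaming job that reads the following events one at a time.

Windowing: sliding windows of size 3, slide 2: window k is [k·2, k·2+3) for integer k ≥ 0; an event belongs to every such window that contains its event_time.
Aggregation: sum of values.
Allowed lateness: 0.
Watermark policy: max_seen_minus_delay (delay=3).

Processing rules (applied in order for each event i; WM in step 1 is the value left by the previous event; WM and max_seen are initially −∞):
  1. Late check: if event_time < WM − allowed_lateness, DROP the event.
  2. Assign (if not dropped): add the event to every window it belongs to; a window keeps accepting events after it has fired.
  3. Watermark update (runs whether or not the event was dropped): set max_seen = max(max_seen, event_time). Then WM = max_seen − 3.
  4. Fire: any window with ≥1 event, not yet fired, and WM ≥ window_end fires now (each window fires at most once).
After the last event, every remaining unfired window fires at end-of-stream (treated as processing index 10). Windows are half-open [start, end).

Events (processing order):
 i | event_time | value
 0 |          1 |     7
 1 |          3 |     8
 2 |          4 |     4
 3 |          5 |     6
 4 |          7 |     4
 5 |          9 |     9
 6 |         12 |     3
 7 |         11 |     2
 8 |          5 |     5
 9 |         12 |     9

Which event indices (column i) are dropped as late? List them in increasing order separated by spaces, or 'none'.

i=0 t=1 v=7: → [0,3); WM=-2
i=1 t=3 v=8: → [2,5); WM=0
i=2 t=4 v=4: → [4,7),[2,5); WM=1
i=3 t=5 v=6: → [4,7); WM=2
i=4 t=7 v=4: → [6,9); WM=4; [0,3) fires=7
i=5 t=9 v=9: → [8,11); WM=6; [2,5) fires=12
i=6 t=12 v=3: → [12,15),[10,13); WM=9; [4,7) fires=10 [6,9) fires=4
i=7 t=11 v=2: → [10,13); WM=9
i=8 t=5 v=5: DROP (t<9-0); WM=9
i=9 t=12 v=9: → [12,15),[10,13); WM=9

8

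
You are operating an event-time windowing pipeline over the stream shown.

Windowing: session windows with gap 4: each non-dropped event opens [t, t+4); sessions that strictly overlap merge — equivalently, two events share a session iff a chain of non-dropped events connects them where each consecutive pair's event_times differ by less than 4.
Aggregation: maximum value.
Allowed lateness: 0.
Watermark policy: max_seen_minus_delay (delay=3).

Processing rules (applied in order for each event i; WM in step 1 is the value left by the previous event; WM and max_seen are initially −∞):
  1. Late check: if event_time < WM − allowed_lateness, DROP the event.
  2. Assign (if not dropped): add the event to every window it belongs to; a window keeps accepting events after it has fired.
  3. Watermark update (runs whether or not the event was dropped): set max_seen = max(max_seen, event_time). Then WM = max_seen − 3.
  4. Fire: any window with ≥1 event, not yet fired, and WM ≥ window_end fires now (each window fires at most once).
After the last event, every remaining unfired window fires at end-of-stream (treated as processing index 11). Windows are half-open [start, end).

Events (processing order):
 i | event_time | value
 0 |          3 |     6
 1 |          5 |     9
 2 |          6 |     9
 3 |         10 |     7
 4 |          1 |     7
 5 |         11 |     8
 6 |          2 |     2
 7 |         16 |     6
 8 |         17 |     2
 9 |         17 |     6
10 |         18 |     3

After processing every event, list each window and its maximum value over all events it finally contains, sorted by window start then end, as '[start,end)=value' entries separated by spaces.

i=0 t=3 v=6: → [3,7); WM=0
i=1 t=5 v=9: → [3,9); WM=2
i=2 t=6 v=9: → [3,10); WM=3
i=3 t=10 v=7: → [10,14); WM=7
i=4 t=1 v=7: DROP (t<7-0); WM=7
i=5 t=11 v=8: → [10,15); WM=8
i=6 t=2 v=2: DROP (t<8-0); WM=8
i=7 t=16 v=6: → [16,20); WM=13
i=8 t=17 v=2: → [16,21); WM=14
i=9 t=17 v=6: → [16,21); WM=14
i=10 t=18 v=3: → [16,22); WM=15

[3,10)=9 [10,15)=8 [16,22)=6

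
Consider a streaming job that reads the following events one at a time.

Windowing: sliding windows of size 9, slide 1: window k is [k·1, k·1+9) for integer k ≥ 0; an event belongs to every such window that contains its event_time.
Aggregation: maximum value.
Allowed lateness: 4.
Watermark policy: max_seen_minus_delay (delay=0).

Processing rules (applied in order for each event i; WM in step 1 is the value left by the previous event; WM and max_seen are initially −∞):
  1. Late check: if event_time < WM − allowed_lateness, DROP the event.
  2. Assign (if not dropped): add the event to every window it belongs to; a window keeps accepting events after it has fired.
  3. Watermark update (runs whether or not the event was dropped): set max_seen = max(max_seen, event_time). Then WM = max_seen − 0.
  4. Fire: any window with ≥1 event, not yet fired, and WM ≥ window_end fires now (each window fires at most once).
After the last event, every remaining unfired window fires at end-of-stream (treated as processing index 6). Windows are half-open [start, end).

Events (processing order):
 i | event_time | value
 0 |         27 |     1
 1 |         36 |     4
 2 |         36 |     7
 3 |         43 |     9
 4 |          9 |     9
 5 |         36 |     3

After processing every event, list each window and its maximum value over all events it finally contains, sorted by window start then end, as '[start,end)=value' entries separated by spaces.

i=0 t=27 v=1: → [27,36),[26,35),[25,34),[24,33),[23,32),[22,31),[21,30),[20,29),[19,28); WM=27
i=1 t=36 v=4: → [36,45),[35,44),[34,43),[33,42),[32,41),[31,40),[30,39),[29,38),[28,37); WM=36; [19,28) fires=1 [20,29) fires=1 [21,30) fires=1 [22,31) fires=1 [23,32) fires=1 [24,33) fires=1 [25,34) fires=1 [26,35) fires=1 [27,36) fires=1
i=2 t=36 v=7: → [36,45),[35,44),[34,43),[33,42),[32,41),[31,40),[30,39),[29,38),[28,37); WM=36
i=3 t=43 v=9: → [43,52),[42,51),[41,50),[40,49),[39,48),[38,47),[37,46),[36,45),[35,44); WM=43; [28,37) fires=7 [29,38) fires=7 [30,39) fires=7 [31,40) fires=7 [32,41) fires=7 [33,42) fires=7 [34,43) fires=7
i=4 t=9 v=9: DROP (t<43-4); WM=43
i=5 t=36 v=3: DROP (t<43-4); WM=43

[19,28)=1 [20,29)=1 [21,30)=1 [22,31)=1 [23,32)=1 [24,33)=1 [25,34)=1 [26,35)=1 [27,36)=1 [28,37)=7 [29,38)=7 [30,39)=7 [31,40)=7 [32,41)=7 [33,42)=7 [34,43)=7 [35,44)=9 [36,45)=9 [37,46)=9 [38,47)=9 [39,48)=9 [40,49)=9 [41,50)=9 [42,51)=9 [43,52)=9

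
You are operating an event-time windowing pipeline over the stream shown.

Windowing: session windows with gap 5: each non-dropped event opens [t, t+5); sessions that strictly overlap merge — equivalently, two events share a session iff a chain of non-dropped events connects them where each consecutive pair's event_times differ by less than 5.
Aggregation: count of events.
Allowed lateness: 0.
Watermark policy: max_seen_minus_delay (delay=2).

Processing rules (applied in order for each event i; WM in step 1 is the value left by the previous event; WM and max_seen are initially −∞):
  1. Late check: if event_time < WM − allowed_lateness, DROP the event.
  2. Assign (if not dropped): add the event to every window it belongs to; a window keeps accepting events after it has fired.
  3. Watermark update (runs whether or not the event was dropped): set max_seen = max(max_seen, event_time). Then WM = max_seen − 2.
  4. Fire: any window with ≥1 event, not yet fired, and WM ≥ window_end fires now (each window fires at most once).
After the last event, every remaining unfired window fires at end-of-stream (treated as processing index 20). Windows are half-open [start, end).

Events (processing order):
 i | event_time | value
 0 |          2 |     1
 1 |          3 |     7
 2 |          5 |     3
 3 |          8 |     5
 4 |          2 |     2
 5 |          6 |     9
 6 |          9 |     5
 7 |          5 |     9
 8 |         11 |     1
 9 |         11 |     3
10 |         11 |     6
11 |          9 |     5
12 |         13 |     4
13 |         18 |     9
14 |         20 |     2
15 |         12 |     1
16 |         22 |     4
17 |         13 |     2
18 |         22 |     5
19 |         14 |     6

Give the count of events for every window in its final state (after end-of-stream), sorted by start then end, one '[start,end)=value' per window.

[2,18)=11 [18,27)=4

i=0 t=2 v=1: → [2,7); WM=0
i=1 t=3 v=7: → [2,8); WM=1
i=2 t=5 v=3: → [2,10); WM=3
i=3 t=8 v=5: → [2,13); WM=6
i=4 t=2 v=2: DROP (t<6-0); WM=6
i=5 t=6 v=9: → [2,13); WM=6
i=6 t=9 v=5: → [2,14); WM=7
i=7 t=5 v=9: DROP (t<7-0); WM=7
i=8 t=11 v=1: → [2,16); WM=9
i=9 t=11 v=3: → [2,16); WM=9
i=10 t=11 v=6: → [2,16); WM=9
i=11 t=9 v=5: → [2,16); WM=9
i=12 t=13 v=4: → [2,18); WM=11
i=13 t=18 v=9: → [18,23); WM=16
i=14 t=20 v=2: → [18,25); WM=18
i=15 t=12 v=1: DROP (t<18-0); WM=18
i=16 t=22 v=4: → [18,27); WM=20
i=17 t=13 v=2: DROP (t<20-0); WM=20
i=18 t=22 v=5: → [18,27); WM=20
i=19 t=14 v=6: DROP (t<20-0); WM=20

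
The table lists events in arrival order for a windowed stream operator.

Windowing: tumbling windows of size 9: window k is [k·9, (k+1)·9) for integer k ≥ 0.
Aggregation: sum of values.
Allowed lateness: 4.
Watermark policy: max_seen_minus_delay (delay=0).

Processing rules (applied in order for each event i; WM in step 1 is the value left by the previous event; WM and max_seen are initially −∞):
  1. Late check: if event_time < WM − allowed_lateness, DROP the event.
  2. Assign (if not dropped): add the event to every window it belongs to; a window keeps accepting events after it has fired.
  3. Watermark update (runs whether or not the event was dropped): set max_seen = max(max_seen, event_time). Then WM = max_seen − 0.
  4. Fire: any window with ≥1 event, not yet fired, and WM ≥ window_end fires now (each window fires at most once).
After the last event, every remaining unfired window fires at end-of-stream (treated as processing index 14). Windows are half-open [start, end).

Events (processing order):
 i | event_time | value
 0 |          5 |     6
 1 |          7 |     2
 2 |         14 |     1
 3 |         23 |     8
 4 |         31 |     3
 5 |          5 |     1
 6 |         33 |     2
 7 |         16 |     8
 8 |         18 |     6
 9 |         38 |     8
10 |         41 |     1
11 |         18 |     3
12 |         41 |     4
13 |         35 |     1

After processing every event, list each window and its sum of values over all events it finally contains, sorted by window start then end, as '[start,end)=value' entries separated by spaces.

[0,9)=8 [9,18)=1 [18,27)=8 [27,36)=5 [36,45)=13

i=0 t=5 v=6: → [0,9); WM=5
i=1 t=7 v=2: → [0,9); WM=7
i=2 t=14 v=1: → [9,18); WM=14; [0,9) fires=8
i=3 t=23 v=8: → [18,27); WM=23; [9,18) fires=1
i=4 t=31 v=3: → [27,36); WM=31; [18,27) fires=8
i=5 t=5 v=1: DROP (t<31-4); WM=31
i=6 t=33 v=2: → [27,36); WM=33
i=7 t=16 v=8: DROP (t<33-4); WM=33
i=8 t=18 v=6: DROP (t<33-4); WM=33
i=9 t=38 v=8: → [36,45); WM=38; [27,36) fires=5
i=10 t=41 v=1: → [36,45); WM=41
i=11 t=18 v=3: DROP (t<41-4); WM=41
i=12 t=41 v=4: → [36,45); WM=41
i=13 t=35 v=1: DROP (t<41-4); WM=41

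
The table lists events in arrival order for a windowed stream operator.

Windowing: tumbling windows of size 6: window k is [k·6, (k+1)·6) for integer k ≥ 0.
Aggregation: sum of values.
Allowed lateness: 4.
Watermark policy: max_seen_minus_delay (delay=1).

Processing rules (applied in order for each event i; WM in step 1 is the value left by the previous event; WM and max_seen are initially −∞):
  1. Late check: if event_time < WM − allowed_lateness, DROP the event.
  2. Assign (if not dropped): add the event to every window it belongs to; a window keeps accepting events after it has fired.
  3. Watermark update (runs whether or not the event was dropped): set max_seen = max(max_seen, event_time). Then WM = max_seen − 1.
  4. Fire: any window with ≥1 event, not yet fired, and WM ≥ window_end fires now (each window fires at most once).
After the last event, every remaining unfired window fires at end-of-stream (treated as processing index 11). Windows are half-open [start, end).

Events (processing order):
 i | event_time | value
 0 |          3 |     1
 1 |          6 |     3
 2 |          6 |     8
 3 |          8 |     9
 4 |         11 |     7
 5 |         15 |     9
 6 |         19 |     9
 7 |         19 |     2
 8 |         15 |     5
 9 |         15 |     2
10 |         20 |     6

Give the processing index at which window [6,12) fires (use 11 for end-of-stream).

5

i=0 t=3 v=1: → [0,6); WM=2
i=1 t=6 v=3: → [6,12); WM=5
i=2 t=6 v=8: → [6,12); WM=5
i=3 t=8 v=9: → [6,12); WM=7; [0,6) fires=1
i=4 t=11 v=7: → [6,12); WM=10
i=5 t=15 v=9: → [12,18); WM=14; [6,12) fires=27
i=6 t=19 v=9: → [18,24); WM=18; [12,18) fires=9
i=7 t=19 v=2: → [18,24); WM=18
i=8 t=15 v=5: → [12,18); WM=18
i=9 t=15 v=2: → [12,18); WM=18
i=10 t=20 v=6: → [18,24); WM=19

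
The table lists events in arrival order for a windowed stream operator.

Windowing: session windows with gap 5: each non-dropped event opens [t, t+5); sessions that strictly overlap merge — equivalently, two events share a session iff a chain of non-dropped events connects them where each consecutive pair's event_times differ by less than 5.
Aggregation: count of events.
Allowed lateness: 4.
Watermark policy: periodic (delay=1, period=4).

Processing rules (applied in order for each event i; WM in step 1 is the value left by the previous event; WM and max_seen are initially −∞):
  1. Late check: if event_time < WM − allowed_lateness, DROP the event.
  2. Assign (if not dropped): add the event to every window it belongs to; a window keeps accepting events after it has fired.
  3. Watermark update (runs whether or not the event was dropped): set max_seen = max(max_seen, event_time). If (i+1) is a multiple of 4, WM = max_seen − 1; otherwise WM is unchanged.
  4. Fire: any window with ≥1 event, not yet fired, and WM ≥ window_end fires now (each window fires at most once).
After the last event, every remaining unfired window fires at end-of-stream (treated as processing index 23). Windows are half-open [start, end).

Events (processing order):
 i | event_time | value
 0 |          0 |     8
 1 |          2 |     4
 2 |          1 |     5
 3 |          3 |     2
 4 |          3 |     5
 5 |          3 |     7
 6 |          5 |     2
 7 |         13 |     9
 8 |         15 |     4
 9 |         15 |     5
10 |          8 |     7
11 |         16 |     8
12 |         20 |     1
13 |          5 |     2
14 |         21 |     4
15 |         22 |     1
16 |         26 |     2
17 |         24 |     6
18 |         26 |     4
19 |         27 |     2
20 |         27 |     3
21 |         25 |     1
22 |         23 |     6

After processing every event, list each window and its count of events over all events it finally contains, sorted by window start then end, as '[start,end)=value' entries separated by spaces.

i=0 t=0 v=8: → [0,5); WM=−∞
i=1 t=2 v=4: → [0,7); WM=−∞
i=2 t=1 v=5: → [0,7); WM=−∞
i=3 t=3 v=2: → [0,8); WM=2
i=4 t=3 v=5: → [0,8); WM=2
i=5 t=3 v=7: → [0,8); WM=2
i=6 t=5 v=2: → [0,10); WM=2
i=7 t=13 v=9: → [13,18); WM=12
i=8 t=15 v=4: → [13,20); WM=12
i=9 t=15 v=5: → [13,20); WM=12
i=10 t=8 v=7: → [0,13); WM=12
i=11 t=16 v=8: → [13,21); WM=15
i=12 t=20 v=1: → [13,25); WM=15
i=13 t=5 v=2: DROP (t<15-4); WM=15
i=14 t=21 v=4: → [13,26); WM=15
i=15 t=22 v=1: → [13,27); WM=21
i=16 t=26 v=2: → [13,31); WM=21
i=17 t=24 v=6: → [13,31); WM=21
i=18 t=26 v=4: → [13,31); WM=21
i=19 t=27 v=2: → [13,32); WM=26
i=20 t=27 v=3: → [13,32); WM=26
i=21 t=25 v=1: → [13,32); WM=26
i=22 t=23 v=6: → [13,32); WM=26

[0,13)=8 [13,32)=14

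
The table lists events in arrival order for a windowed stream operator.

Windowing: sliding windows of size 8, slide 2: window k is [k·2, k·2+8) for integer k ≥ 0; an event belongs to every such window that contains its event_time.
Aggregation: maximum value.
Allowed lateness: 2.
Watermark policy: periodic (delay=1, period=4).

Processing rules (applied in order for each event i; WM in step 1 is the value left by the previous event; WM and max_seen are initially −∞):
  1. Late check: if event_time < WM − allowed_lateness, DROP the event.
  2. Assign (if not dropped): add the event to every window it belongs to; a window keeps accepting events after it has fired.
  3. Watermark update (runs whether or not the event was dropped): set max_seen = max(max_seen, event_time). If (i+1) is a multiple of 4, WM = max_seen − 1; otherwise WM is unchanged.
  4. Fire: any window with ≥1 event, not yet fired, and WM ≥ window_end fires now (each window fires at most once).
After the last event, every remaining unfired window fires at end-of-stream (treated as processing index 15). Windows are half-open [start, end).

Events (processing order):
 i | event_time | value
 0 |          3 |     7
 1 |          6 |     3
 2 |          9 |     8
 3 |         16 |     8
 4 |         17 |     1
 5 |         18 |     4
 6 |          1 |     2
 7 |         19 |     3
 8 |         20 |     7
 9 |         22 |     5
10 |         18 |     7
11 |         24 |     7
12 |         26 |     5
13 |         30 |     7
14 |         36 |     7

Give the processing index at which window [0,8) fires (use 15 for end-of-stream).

i=0 t=3 v=7: → [2,10),[0,8); WM=−∞
i=1 t=6 v=3: → [6,14),[4,12),[2,10),[0,8); WM=−∞
i=2 t=9 v=8: → [8,16),[6,14),[4,12),[2,10); WM=−∞
i=3 t=16 v=8: → [16,24),[14,22),[12,20),[10,18); WM=15; [0,8) fires=7 [2,10) fires=8 [4,12) fires=8 [6,14) fires=8
i=4 t=17 v=1: → [16,24),[14,22),[12,20),[10,18); WM=15
i=5 t=18 v=4: → [18,26),[16,24),[14,22),[12,20); WM=15
i=6 t=1 v=2: DROP (t<15-2); WM=15
i=7 t=19 v=3: → [18,26),[16,24),[14,22),[12,20); WM=18; [8,16) fires=8 [10,18) fires=8
i=8 t=20 v=7: → [20,28),[18,26),[16,24),[14,22); WM=18
i=9 t=22 v=5: → [22,30),[20,28),[18,26),[16,24); WM=18
i=10 t=18 v=7: → [18,26),[16,24),[14,22),[12,20); WM=18
i=11 t=24 v=7: → [24,32),[22,30),[20,28),[18,26); WM=23; [12,20) fires=8 [14,22) fires=8
i=12 t=26 v=5: → [26,34),[24,32),[22,30),[20,28); WM=23
i=13 t=30 v=7: → [30,38),[28,36),[26,34),[24,32); WM=23
i=14 t=36 v=7: → [36,44),[34,42),[32,40),[30,38); WM=23

3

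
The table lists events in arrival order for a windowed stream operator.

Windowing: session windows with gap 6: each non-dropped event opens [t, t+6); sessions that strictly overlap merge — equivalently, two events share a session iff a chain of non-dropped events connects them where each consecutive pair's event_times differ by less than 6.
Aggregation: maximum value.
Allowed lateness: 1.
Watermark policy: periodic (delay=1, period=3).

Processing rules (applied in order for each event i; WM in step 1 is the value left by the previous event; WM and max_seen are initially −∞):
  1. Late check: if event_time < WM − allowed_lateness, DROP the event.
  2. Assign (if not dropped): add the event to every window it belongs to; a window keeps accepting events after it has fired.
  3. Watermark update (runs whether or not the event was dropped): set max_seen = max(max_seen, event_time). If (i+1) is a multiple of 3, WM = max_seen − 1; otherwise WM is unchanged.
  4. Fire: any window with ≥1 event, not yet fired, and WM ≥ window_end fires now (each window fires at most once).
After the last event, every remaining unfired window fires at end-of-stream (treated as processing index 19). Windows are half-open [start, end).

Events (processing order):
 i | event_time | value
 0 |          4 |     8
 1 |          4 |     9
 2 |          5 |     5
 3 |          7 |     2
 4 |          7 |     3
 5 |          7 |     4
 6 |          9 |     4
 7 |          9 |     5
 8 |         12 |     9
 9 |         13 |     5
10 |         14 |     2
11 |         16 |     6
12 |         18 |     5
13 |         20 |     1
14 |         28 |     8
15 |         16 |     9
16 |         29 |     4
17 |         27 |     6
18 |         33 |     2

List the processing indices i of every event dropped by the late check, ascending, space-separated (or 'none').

i=0 t=4 v=8: → [4,10); WM=−∞
i=1 t=4 v=9: → [4,10); WM=−∞
i=2 t=5 v=5: → [4,11); WM=4
i=3 t=7 v=2: → [4,13); WM=4
i=4 t=7 v=3: → [4,13); WM=4
i=5 t=7 v=4: → [4,13); WM=6
i=6 t=9 v=4: → [4,15); WM=6
i=7 t=9 v=5: → [4,15); WM=6
i=8 t=12 v=9: → [4,18); WM=11
i=9 t=13 v=5: → [4,19); WM=11
i=10 t=14 v=2: → [4,20); WM=11
i=11 t=16 v=6: → [4,22); WM=15
i=12 t=18 v=5: → [4,24); WM=15
i=13 t=20 v=1: → [4,26); WM=15
i=14 t=28 v=8: → [28,34); WM=27
i=15 t=16 v=9: DROP (t<27-1); WM=27
i=16 t=29 v=4: → [28,35); WM=27
i=17 t=27 v=6: → [27,35); WM=28
i=18 t=33 v=2: → [27,39); WM=28

15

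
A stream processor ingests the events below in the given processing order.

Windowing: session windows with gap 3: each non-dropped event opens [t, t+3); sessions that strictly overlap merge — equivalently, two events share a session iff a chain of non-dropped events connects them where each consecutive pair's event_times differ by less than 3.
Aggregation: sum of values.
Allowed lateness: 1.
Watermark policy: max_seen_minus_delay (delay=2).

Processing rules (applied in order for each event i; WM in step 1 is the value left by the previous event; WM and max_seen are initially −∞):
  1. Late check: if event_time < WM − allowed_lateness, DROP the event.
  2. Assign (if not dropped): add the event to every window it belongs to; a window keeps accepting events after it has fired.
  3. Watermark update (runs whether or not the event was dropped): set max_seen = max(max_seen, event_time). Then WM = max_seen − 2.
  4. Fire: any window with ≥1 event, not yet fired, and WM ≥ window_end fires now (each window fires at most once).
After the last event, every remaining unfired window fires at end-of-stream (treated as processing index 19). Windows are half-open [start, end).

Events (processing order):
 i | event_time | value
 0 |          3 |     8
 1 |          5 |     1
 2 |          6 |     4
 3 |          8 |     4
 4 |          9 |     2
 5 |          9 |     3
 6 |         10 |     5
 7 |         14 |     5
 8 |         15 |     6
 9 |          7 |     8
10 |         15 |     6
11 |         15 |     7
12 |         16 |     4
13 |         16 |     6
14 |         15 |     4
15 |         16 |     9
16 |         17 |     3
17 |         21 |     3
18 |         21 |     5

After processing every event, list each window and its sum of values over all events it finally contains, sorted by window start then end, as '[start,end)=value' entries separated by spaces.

[3,13)=27 [14,20)=50 [21,24)=8

i=0 t=3 v=8: → [3,6); WM=1
i=1 t=5 v=1: → [3,8); WM=3
i=2 t=6 v=4: → [3,9); WM=4
i=3 t=8 v=4: → [3,11); WM=6
i=4 t=9 v=2: → [3,12); WM=7
i=5 t=9 v=3: → [3,12); WM=7
i=6 t=10 v=5: → [3,13); WM=8
i=7 t=14 v=5: → [14,17); WM=12
i=8 t=15 v=6: → [14,18); WM=13
i=9 t=7 v=8: DROP (t<13-1); WM=13
i=10 t=15 v=6: → [14,18); WM=13
i=11 t=15 v=7: → [14,18); WM=13
i=12 t=16 v=4: → [14,19); WM=14
i=13 t=16 v=6: → [14,19); WM=14
i=14 t=15 v=4: → [14,19); WM=14
i=15 t=16 v=9: → [14,19); WM=14
i=16 t=17 v=3: → [14,20); WM=15
i=17 t=21 v=3: → [21,24); WM=19
i=18 t=21 v=5: → [21,24); WM=19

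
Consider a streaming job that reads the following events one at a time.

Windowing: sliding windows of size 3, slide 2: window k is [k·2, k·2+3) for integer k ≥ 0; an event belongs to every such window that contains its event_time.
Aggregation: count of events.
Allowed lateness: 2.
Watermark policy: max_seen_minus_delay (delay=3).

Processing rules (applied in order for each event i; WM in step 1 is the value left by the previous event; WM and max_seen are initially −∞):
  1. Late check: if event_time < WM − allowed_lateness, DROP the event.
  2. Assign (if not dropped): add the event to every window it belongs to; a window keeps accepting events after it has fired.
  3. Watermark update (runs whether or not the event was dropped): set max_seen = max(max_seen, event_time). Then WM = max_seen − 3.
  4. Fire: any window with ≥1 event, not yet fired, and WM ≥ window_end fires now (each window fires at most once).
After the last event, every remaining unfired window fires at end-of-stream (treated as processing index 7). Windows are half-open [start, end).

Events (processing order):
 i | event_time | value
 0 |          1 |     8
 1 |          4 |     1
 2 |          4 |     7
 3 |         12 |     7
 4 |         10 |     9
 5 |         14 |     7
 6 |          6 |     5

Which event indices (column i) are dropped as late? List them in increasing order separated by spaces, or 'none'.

i=0 t=1 v=8: → [0,3); WM=-2
i=1 t=4 v=1: → [4,7),[2,5); WM=1
i=2 t=4 v=7: → [4,7),[2,5); WM=1
i=3 t=12 v=7: → [12,15),[10,13); WM=9; [0,3) fires=1 [2,5) fires=2 [4,7) fires=2
i=4 t=10 v=9: → [10,13),[8,11); WM=9
i=5 t=14 v=7: → [14,17),[12,15); WM=11; [8,11) fires=1
i=6 t=6 v=5: DROP (t<11-2); WM=11

6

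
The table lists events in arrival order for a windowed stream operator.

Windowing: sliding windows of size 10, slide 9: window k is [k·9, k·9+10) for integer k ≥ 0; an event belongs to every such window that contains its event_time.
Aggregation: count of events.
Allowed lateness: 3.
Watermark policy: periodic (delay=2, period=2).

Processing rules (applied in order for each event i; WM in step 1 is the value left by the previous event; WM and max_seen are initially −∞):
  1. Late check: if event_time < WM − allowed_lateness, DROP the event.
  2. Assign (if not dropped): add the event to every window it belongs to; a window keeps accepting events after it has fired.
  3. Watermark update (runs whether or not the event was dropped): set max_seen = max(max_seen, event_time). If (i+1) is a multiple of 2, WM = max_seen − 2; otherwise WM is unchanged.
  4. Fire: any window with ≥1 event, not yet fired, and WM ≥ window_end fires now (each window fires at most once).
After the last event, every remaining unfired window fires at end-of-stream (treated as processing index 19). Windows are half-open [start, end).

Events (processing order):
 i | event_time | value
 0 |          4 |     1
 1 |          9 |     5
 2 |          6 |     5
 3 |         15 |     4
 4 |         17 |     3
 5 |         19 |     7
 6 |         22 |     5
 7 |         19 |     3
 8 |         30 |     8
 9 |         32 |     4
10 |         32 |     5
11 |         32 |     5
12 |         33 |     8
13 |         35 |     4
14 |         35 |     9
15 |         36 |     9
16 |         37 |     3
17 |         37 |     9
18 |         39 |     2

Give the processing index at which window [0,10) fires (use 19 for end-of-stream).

i=0 t=4 v=1: → [0,10); WM=−∞
i=1 t=9 v=5: → [9,19),[0,10); WM=7
i=2 t=6 v=5: → [0,10); WM=7
i=3 t=15 v=4: → [9,19); WM=13; [0,10) fires=3
i=4 t=17 v=3: → [9,19); WM=13
i=5 t=19 v=7: → [18,28); WM=17
i=6 t=22 v=5: → [18,28); WM=17
i=7 t=19 v=3: → [18,28); WM=20; [9,19) fires=3
i=8 t=30 v=8: → [27,37); WM=20
i=9 t=32 v=4: → [27,37); WM=30; [18,28) fires=3
i=10 t=32 v=5: → [27,37); WM=30
i=11 t=32 v=5: → [27,37); WM=30
i=12 t=33 v=8: → [27,37); WM=30
i=13 t=35 v=4: → [27,37); WM=33
i=14 t=35 v=9: → [27,37); WM=33
i=15 t=36 v=9: → [36,46),[27,37); WM=34
i=16 t=37 v=3: → [36,46); WM=34
i=17 t=37 v=9: → [36,46); WM=35
i=18 t=39 v=2: → [36,46); WM=35

3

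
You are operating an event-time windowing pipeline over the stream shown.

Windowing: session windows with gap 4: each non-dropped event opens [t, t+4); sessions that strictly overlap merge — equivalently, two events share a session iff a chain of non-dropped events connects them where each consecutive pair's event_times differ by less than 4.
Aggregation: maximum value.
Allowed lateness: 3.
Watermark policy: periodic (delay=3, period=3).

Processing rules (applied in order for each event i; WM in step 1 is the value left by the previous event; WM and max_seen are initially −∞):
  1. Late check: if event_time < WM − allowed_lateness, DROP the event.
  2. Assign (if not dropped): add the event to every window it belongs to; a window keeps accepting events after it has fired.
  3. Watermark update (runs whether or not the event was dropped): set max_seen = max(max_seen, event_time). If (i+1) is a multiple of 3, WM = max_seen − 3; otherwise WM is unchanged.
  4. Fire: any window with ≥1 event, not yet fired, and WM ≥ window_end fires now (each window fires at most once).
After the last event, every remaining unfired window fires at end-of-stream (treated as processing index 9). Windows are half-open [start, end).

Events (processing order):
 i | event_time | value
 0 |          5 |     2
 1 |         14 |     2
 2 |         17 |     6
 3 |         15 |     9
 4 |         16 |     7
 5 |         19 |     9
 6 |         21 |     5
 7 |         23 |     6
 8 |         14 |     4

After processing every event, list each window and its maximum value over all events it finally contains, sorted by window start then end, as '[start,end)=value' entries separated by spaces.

i=0 t=5 v=2: → [5,9); WM=−∞
i=1 t=14 v=2: → [14,18); WM=−∞
i=2 t=17 v=6: → [14,21); WM=14
i=3 t=15 v=9: → [14,21); WM=14
i=4 t=16 v=7: → [14,21); WM=14
i=5 t=19 v=9: → [14,23); WM=16
i=6 t=21 v=5: → [14,25); WM=16
i=7 t=23 v=6: → [14,27); WM=16
i=8 t=14 v=4: → [14,27); WM=20

[5,9)=2 [14,27)=9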